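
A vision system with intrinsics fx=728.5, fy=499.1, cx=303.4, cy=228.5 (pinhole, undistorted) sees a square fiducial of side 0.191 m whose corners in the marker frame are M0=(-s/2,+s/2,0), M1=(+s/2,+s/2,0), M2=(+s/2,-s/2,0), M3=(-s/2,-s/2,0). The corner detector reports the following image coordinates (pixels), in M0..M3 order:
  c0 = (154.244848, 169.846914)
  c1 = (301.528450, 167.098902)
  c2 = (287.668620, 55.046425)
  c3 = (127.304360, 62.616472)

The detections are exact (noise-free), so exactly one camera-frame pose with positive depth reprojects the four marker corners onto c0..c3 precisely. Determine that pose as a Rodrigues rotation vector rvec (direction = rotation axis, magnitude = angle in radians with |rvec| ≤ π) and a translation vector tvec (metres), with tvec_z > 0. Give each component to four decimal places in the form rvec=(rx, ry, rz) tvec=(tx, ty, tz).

rvec=(0.4318, 0.1786, -0.0439) tvec=(-0.1039, -0.1962, 0.8719)

Intrinsics K: fx=728.5, fy=499.1, cx=303.4, cy=228.5
Marker side s = 0.191 m; corners in marker frame (Z=0):
  M0 = (-0.0955, +0.0955, 0)
  M1 = (+0.0955, +0.0955, 0)
  M2 = (+0.0955, -0.0955, 0)
  M3 = (-0.0955, -0.0955, 0)
Detected image corners:
  c0 = (154.244848, 169.846914) px
  c1 = (301.528450, 167.098902) px
  c2 = (287.668620, 55.046425) px
  c3 = (127.304360, 62.616472) px
Planar DLT: solve 8×8 A·h = b for H (H[2,2]=1):
  H  [+758.53272 +210.41056 +216.61924]
  H  [-50.08199 +627.52356 +116.17873]
  H  [-0.20801 +0.47280 +1.00000]
B = K⁻¹H; ‖b₁‖=1.146891, ‖b₂‖=1.146891; λ = 2/(‖b₁‖+‖b₂‖) = 0.871922, sign → tz>0 ⇒ λ=+0.871922
r₁ = λ·B[:,0] = (+0.98340,-0.00446,-0.18137); r₂ = λ·B[:,1] = (+0.08014,+0.90754,+0.41225)
r₃ = r₁×r₂ = (+0.16277,-0.41994,+0.89284); SVD([r₁ r₂ r₃]) → R = UVᵀ:
  R  [+0.98340 +0.08014 +0.16277]
  R  [-0.00446 +0.90754 -0.41994]
  R  [-0.18137 +0.41225 +0.89284]
t = (-0.10387, -0.19622, +0.87192) m
tr R = 2.783779; θ = arccos((tr R − 1)/2) = 0.469290 rad = 26.888°
axis k = ((R−Rᵀ)₃₂, (R−Rᵀ)₁₃, (R−Rᵀ)₂₁) / (2 sinθ) = (+0.920051, +0.380471, -0.093532)
rvec = θ·k = (+0.431771, +0.178551, -0.043894)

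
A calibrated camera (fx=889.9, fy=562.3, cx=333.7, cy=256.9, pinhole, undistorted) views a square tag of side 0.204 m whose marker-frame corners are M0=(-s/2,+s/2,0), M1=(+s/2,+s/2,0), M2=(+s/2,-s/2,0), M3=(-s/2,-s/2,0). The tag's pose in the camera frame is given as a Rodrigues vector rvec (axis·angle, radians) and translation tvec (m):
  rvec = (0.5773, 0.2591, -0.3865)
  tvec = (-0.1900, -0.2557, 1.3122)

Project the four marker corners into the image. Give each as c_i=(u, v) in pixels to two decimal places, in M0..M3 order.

Intrinsics K: fx=889.9, fy=562.3, cx=333.7, cy=256.9
Marker side s = 0.204 m; corners in marker frame (Z=0):
  M0 = (-0.1020, +0.1020, 0)
  M1 = (+0.1020, +0.1020, 0)
  M2 = (+0.1020, -0.1020, 0)
  M3 = (-0.1020, -0.1020, 0)
rvec = (0.5773, 0.2591, -0.3865), |rvec| = θ = 0.74148 rad = 42.484°
Rodrigues: sinθ=0.67538, 1−cosθ=0.26253; R = I + sinθ·[k]× + (1−cosθ)·[k]×²:
    [+0.89661 +0.42347 +0.12946]
    [-0.28062 +0.76953 -0.57365]
    [-0.34255 +0.47802 +0.80880]
t = (-0.1900, -0.2557, 1.3122) m
M0: Pc = R·M0+t = (-0.23826, -0.14858, +1.39590); u = 889.9·(-0.23826)/1.39590 + 333.7 = 181.8063, v = 562.3·(-0.14858)/1.39590 + 256.9 = 197.0465
M1: Pc = R·M1+t = (-0.05535, -0.20583, +1.32602); u = 889.9·(-0.05535)/1.32602 + 333.7 = 296.5532, v = 562.3·(-0.20583)/1.32602 + 256.9 = 169.6168
M2: Pc = R·M2+t = (-0.14174, -0.36282, +1.22850); u = 889.9·(-0.14174)/1.22850 + 333.7 = 231.0270, v = 562.3·(-0.36282)/1.22850 + 256.9 = 90.8353
M3: Pc = R·M3+t = (-0.32465, -0.30557, +1.29838); u = 889.9·(-0.32465)/1.29838 + 333.7 = 111.1887, v = 562.3·(-0.30557)/1.29838 + 256.9 = 124.5652

c0=(181.81, 197.05) c1=(296.55, 169.62) c2=(231.03, 90.84) c3=(111.19, 124.57)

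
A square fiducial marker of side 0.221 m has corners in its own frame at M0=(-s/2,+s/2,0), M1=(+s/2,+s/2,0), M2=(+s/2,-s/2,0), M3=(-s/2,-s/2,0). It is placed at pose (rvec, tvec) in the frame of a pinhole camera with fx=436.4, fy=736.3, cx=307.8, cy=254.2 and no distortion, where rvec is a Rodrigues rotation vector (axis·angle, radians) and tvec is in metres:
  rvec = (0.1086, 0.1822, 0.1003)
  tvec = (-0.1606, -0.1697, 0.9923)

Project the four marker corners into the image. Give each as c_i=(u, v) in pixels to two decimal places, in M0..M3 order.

Intrinsics K: fx=436.4, fy=736.3, cx=307.8, cy=254.2
Marker side s = 0.221 m; corners in marker frame (Z=0):
  M0 = (-0.1105, +0.1105, 0)
  M1 = (+0.1105, +0.1105, 0)
  M2 = (+0.1105, -0.1105, 0)
  M3 = (-0.1105, -0.1105, 0)
rvec = (0.1086, 0.1822, 0.1003), |rvec| = θ = 0.23463 rad = 13.443°
Rodrigues: sinθ=0.23248, 1−cosθ=0.02740; R = I + sinθ·[k]× + (1−cosθ)·[k]×²:
    [+0.97847 -0.08953 +0.18595]
    [+0.10923 +0.98912 -0.09851]
    [-0.17511 +0.11670 +0.97761]
t = (-0.1606, -0.1697, 0.9923) m
M0: Pc = R·M0+t = (-0.27861, -0.07247, +1.02455); u = 436.4·(-0.27861)/1.02455 + 307.8 = 189.1255, v = 736.3·(-0.07247)/1.02455 + 254.2 = 202.1174
M1: Pc = R·M1+t = (-0.06237, -0.04833, +0.98585); u = 436.4·(-0.06237)/0.98585 + 307.8 = 280.1898, v = 736.3·(-0.04833)/0.98585 + 254.2 = 218.1023
M2: Pc = R·M2+t = (-0.04259, -0.26693, +0.96005); u = 436.4·(-0.04259)/0.96005 + 307.8 = 288.4425, v = 736.3·(-0.26693)/0.96005 + 254.2 = 49.4833
M3: Pc = R·M3+t = (-0.25883, -0.29107, +0.99875); u = 436.4·(-0.25883)/0.99875 + 307.8 = 194.7068, v = 736.3·(-0.29107)/0.99875 + 254.2 = 39.6193

c0=(189.13, 202.12) c1=(280.19, 218.10) c2=(288.44, 49.48) c3=(194.71, 39.62)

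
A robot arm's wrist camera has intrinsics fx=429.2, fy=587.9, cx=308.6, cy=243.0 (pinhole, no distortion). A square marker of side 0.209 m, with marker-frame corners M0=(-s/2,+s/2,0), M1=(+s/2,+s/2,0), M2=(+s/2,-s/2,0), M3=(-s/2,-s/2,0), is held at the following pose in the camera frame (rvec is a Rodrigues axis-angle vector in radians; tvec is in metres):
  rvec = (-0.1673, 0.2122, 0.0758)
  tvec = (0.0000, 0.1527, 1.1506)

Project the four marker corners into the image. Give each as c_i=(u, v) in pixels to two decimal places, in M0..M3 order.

c0=(267.22, 369.79) c1=(344.20, 381.26) c2=(350.42, 271.73) c3=(275.33, 264.73)

Intrinsics K: fx=429.2, fy=587.9, cx=308.6, cy=243.0
Marker side s = 0.209 m; corners in marker frame (Z=0):
  M0 = (-0.1045, +0.1045, 0)
  M1 = (+0.1045, +0.1045, 0)
  M2 = (+0.1045, -0.1045, 0)
  M3 = (-0.1045, -0.1045, 0)
rvec = (-0.1673, 0.2122, 0.0758), |rvec| = θ = 0.28065 rad = 16.080°
Rodrigues: sinθ=0.27698, 1−cosθ=0.03912; R = I + sinθ·[k]× + (1−cosθ)·[k]×²:
    [+0.97478 -0.09244 +0.20313]
    [+0.05717 +0.98324 +0.17310]
    [-0.21572 -0.15712 +0.96373]
t = (0.0000, 0.1527, 1.1506) m
M0: Pc = R·M0+t = (-0.11152, +0.24947, +1.15672); u = 429.2·(-0.11152)/1.15672 + 308.6 = 267.2190, v = 587.9·(+0.24947)/1.15672 + 243.0 = 369.7942
M1: Pc = R·M1+t = (+0.09220, +0.26142, +1.11164); u = 429.2·(+0.09220)/1.11164 + 308.6 = 344.1997, v = 587.9·(+0.26142)/1.11164 + 243.0 = 381.2564
M2: Pc = R·M2+t = (+0.11152, +0.05593, +1.14448); u = 429.2·(+0.11152)/1.14448 + 308.6 = 350.4239, v = 587.9·(+0.05593)/1.14448 + 243.0 = 271.7283
M3: Pc = R·M3+t = (-0.09220, +0.04398, +1.18956); u = 429.2·(-0.09220)/1.18956 + 308.6 = 275.3323, v = 587.9·(+0.04398)/1.18956 + 243.0 = 264.7338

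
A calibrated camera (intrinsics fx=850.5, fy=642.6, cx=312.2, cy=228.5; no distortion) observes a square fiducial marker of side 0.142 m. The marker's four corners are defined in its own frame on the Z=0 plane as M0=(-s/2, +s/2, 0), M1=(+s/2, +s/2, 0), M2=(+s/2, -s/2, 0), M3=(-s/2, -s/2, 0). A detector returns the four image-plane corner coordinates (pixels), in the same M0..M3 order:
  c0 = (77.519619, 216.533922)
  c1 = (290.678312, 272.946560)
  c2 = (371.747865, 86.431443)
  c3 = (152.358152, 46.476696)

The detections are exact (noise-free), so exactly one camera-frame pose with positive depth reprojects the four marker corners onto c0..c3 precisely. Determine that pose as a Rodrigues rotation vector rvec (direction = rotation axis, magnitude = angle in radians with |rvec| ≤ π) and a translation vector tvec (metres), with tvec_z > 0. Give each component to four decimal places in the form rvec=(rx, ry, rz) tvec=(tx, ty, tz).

Intrinsics K: fx=850.5, fy=642.6, cx=312.2, cy=228.5
Marker side s = 0.142 m; corners in marker frame (Z=0):
  M0 = (-0.0710, +0.0710, 0)
  M1 = (+0.0710, +0.0710, 0)
  M2 = (+0.0710, -0.0710, 0)
  M3 = (-0.0710, -0.0710, 0)
Detected image corners:
  c0 = (77.519619, 216.533922) px
  c1 = (290.678312, 272.946560) px
  c2 = (371.747865, 86.431443) px
  c3 = (152.358152, 46.476696) px
Planar DLT: solve 8×8 A·h = b for H (H[2,2]=1):
  H  [+1379.81099 -554.35912 +218.22349]
  H  [+239.25716 +1248.43811 +154.31718]
  H  [-0.64234 -0.02863 +1.00000]
B = K⁻¹H; ‖b₁‖=2.055768, ‖b₂‖=2.055768; λ = 2/(‖b₁‖+‖b₂‖) = 0.486436, sign → tz>0 ⇒ λ=+0.486436
r₁ = λ·B[:,0] = (+0.90387,+0.29222,-0.31246); r₂ = λ·B[:,1] = (-0.31195,+0.95000,-0.01393)
r₃ = r₁×r₂ = (+0.29276,+0.11006,+0.94983); SVD([r₁ r₂ r₃]) → R = UVᵀ:
  R  [+0.90387 -0.31195 +0.29276]
  R  [+0.29222 +0.95000 +0.11006]
  R  [-0.31246 -0.01393 +0.94983]
t = (-0.05375, -0.05615, +0.48644) m
tr R = 2.803694; θ = arccos((tr R − 1)/2) = 0.446771 rad = 25.598°
axis k = ((R−Rᵀ)₃₂, (R−Rᵀ)₁₃, (R−Rᵀ)₂₁) / (2 sinθ) = (-0.143488, +0.700401, +0.699178)
rvec = θ·k = (-0.064106, +0.312919, +0.312372)

rvec=(-0.0641, 0.3129, 0.3124) tvec=(-0.0537, -0.0562, 0.4864)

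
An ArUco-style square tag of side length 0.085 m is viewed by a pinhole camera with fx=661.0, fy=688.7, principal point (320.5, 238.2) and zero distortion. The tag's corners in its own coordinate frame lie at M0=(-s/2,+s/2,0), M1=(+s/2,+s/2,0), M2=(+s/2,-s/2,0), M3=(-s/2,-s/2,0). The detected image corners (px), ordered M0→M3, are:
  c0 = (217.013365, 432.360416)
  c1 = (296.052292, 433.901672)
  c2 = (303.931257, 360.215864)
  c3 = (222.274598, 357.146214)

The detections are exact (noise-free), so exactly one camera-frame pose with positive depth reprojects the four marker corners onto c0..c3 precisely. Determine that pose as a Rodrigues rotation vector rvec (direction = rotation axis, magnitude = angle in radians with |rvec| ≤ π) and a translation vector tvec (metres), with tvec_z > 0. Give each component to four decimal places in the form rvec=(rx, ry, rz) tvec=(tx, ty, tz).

rvec=(0.2933, -0.1504, 0.0876) tvec=(-0.0638, 0.1608, 0.6993)

Intrinsics K: fx=661.0, fy=688.7, cx=320.5, cy=238.2
Marker side s = 0.085 m; corners in marker frame (Z=0):
  M0 = (-0.0425, +0.0425, 0)
  M1 = (+0.0425, +0.0425, 0)
  M2 = (+0.0425, -0.0425, 0)
  M3 = (-0.0425, -0.0425, 0)
Detected image corners:
  c0 = (217.013365, 432.360416) px
  c1 = (296.052292, 433.901672) px
  c2 = (303.931257, 360.215864) px
  c3 = (222.274598, 357.146214) px
Planar DLT: solve 8×8 A·h = b for H (H[2,2]=1):
  H  [+1004.52151 +27.00821 +260.15286]
  H  [+117.65952 +1034.95920 +396.55329]
  H  [+0.22907 +0.40203 +1.00000]
B = K⁻¹H; ‖b₁‖=1.430072, ‖b₂‖=1.430072; λ = 2/(‖b₁‖+‖b₂‖) = 0.699266, sign → tz>0 ⇒ λ=+0.699266
r₁ = λ·B[:,0] = (+0.98501,+0.06406,+0.16018); r₂ = λ·B[:,1] = (-0.10774,+0.95361,+0.28112)
r₃ = r₁×r₂ = (-0.13474,-0.29416,+0.94621); SVD([r₁ r₂ r₃]) → R = UVᵀ:
  R  [+0.98501 -0.10774 -0.13474]
  R  [+0.06406 +0.95361 -0.29416]
  R  [+0.16018 +0.28112 +0.94621]
t = (-0.06384, +0.16078, +0.69927) m
tr R = 2.884821; θ = arccos((tr R − 1)/2) = 0.341030 rad = 19.540°
axis k = ((R−Rᵀ)₃₂, (R−Rᵀ)₁₃, (R−Rᵀ)₂₁) / (2 sinθ) = (+0.860029, -0.440893, +0.256833)
rvec = θ·k = (+0.293296, -0.150358, +0.087588)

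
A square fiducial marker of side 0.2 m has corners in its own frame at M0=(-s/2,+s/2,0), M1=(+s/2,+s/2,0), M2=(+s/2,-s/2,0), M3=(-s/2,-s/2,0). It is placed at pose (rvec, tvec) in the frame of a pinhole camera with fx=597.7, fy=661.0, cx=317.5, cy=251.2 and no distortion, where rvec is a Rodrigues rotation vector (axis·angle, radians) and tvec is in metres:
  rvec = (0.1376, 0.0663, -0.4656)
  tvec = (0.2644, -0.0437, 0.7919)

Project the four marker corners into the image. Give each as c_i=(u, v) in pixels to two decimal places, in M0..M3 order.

c0=(479.52, 323.57) c1=(617.61, 251.60) c2=(556.67, 99.89) c3=(415.95, 177.65)

Intrinsics K: fx=597.7, fy=661.0, cx=317.5, cy=251.2
Marker side s = 0.2 m; corners in marker frame (Z=0):
  M0 = (-0.1000, +0.1000, 0)
  M1 = (+0.1000, +0.1000, 0)
  M2 = (+0.1000, -0.1000, 0)
  M3 = (-0.1000, -0.1000, 0)
rvec = (0.1376, 0.0663, -0.4656), |rvec| = θ = 0.49001 rad = 28.076°
Rodrigues: sinθ=0.47064, 1−cosθ=0.11767; R = I + sinθ·[k]× + (1−cosθ)·[k]×²:
    [+0.89161 +0.45166 +0.03228]
    [-0.44272 +0.88448 -0.14729]
    [-0.09508 +0.11703 +0.98857]
t = (0.2644, -0.0437, 0.7919) m
M0: Pc = R·M0+t = (+0.22041, +0.08902, +0.81311); u = 597.7·(+0.22041)/0.81311 + 317.5 = 479.5153, v = 661.0·(+0.08902)/0.81311 + 251.2 = 323.5668
M1: Pc = R·M1+t = (+0.39873, +0.00048, +0.79410); u = 597.7·(+0.39873)/0.79410 + 317.5 = 617.6137, v = 661.0·(+0.00048)/0.79410 + 251.2 = 251.5964
M2: Pc = R·M2+t = (+0.30839, -0.17642, +0.77069); u = 597.7·(+0.30839)/0.77069 + 317.5 = 556.6721, v = 661.0·(-0.17642)/0.77069 + 251.2 = 99.8892
M3: Pc = R·M3+t = (+0.13007, -0.08788, +0.78970); u = 597.7·(+0.13007)/0.78970 + 317.5 = 415.9480, v = 661.0·(-0.08788)/0.78970 + 251.2 = 177.6457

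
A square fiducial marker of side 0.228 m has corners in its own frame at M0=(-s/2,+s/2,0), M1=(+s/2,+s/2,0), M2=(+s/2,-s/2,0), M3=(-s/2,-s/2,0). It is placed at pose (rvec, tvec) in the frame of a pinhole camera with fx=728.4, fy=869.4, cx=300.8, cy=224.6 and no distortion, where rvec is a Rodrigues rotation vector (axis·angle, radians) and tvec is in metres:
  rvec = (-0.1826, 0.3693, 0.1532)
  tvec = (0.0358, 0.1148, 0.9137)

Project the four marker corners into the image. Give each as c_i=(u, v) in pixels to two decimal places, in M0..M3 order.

Intrinsics K: fx=728.4, fy=869.4, cx=300.8, cy=224.6
Marker side s = 0.228 m; corners in marker frame (Z=0):
  M0 = (-0.1140, +0.1140, 0)
  M1 = (+0.1140, +0.1140, 0)
  M2 = (+0.1140, -0.1140, 0)
  M3 = (-0.1140, -0.1140, 0)
rvec = (-0.1826, 0.3693, 0.1532), |rvec| = θ = 0.43954 rad = 25.184°
Rodrigues: sinθ=0.42552, 1−cosθ=0.09505; R = I + sinθ·[k]× + (1−cosθ)·[k]×²:
    [+0.92135 -0.18149 +0.34376]
    [+0.11514 +0.97205 +0.20461]
    [-0.37129 -0.14894 +0.91649]
t = (0.0358, 0.1148, 0.9137) m
M0: Pc = R·M0+t = (-0.08992, +0.21249, +0.93905); u = 728.4·(-0.08992)/0.93905 + 300.8 = 231.0476, v = 869.4·(+0.21249)/0.93905 + 224.6 = 421.3280
M1: Pc = R·M1+t = (+0.12014, +0.23874, +0.85439); u = 728.4·(+0.12014)/0.85439 + 300.8 = 403.2269, v = 869.4·(+0.23874)/0.85439 + 224.6 = 467.5321
M2: Pc = R·M2+t = (+0.16152, +0.01711, +0.88835); u = 728.4·(+0.16152)/0.88835 + 300.8 = 433.2410, v = 869.4·(+0.01711)/0.88835 + 224.6 = 241.3471
M3: Pc = R·M3+t = (-0.04854, -0.00914, +0.97301); u = 728.4·(-0.04854)/0.97301 + 300.8 = 264.4596, v = 869.4·(-0.00914)/0.97301 + 224.6 = 216.4341

c0=(231.05, 421.33) c1=(403.23, 467.53) c2=(433.24, 241.35) c3=(264.46, 216.43)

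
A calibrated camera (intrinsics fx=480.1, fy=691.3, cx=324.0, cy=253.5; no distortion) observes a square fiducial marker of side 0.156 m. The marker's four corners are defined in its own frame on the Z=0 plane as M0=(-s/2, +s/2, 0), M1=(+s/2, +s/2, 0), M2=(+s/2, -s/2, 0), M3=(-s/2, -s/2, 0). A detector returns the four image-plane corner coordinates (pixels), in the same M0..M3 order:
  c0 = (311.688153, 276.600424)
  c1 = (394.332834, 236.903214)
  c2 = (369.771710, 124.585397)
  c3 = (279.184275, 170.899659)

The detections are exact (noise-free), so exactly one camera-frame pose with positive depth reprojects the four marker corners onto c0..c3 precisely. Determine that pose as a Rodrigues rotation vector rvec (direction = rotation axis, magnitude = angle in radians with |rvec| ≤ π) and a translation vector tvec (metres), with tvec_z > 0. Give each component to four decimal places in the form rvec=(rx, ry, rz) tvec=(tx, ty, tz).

rvec=(0.5627, 0.0212, -0.3475) tvec=(0.0256, -0.0573, 0.8191)

Intrinsics K: fx=480.1, fy=691.3, cx=324.0, cy=253.5
Marker side s = 0.156 m; corners in marker frame (Z=0):
  M0 = (-0.0780, +0.0780, 0)
  M1 = (+0.0780, +0.0780, 0)
  M2 = (+0.0780, -0.0780, 0)
  M3 = (-0.0780, -0.0780, 0)
Detected image corners:
  c0 = (311.688153, 276.600424) px
  c1 = (394.332834, 236.903214) px
  c2 = (369.771710, 124.585397) px
  c3 = (279.184275, 170.899659) px
Planar DLT: solve 8×8 A·h = b for H (H[2,2]=1):
  H  [+506.84430 +397.82407 +338.97938]
  H  [-302.76768 +826.70239 +205.17442]
  H  [-0.13913 +0.63366 +1.00000]
B = K⁻¹H; ‖b₁‖=1.220926, ‖b₂‖=1.220926; λ = 2/(‖b₁‖+‖b₂‖) = 0.819050, sign → tz>0 ⇒ λ=+0.819050
r₁ = λ·B[:,0] = (+0.94158,-0.31693,-0.11395); r₂ = λ·B[:,1] = (+0.32844,+0.78916,+0.51900)
r₃ = r₁×r₂ = (-0.07456,-0.52610,+0.84715); SVD([r₁ r₂ r₃]) → R = UVᵀ:
  R  [+0.94158 +0.32844 -0.07456]
  R  [-0.31693 +0.78916 -0.52610]
  R  [-0.11395 +0.51900 +0.84715]
t = (+0.02555, -0.05726, +0.81905) m
tr R = 2.577884; θ = arccos((tr R − 1)/2) = 0.661711 rad = 37.913°
axis k = ((R−Rᵀ)₃₂, (R−Rᵀ)₁₃, (R−Rᵀ)₂₁) / (2 sinθ) = (+0.850408, +0.032054, -0.525146)
rvec = θ·k = (+0.562725, +0.021211, -0.347495)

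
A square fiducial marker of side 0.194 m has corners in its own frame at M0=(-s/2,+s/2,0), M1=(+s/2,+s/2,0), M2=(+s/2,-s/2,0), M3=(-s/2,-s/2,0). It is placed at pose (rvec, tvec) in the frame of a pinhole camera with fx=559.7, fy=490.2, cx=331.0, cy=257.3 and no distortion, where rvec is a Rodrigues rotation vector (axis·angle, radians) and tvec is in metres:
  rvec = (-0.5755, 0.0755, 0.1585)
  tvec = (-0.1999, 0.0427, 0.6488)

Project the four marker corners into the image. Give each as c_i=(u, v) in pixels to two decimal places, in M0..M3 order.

Intrinsics K: fx=559.7, fy=490.2, cx=331.0, cy=257.3
Marker side s = 0.194 m; corners in marker frame (Z=0):
  M0 = (-0.0970, +0.0970, 0)
  M1 = (+0.0970, +0.0970, 0)
  M2 = (+0.0970, -0.0970, 0)
  M3 = (-0.0970, -0.0970, 0)
rvec = (-0.5755, 0.0755, 0.1585), |rvec| = θ = 0.60168 rad = 34.474°
Rodrigues: sinθ=0.56603, 1−cosθ=0.17562; R = I + sinθ·[k]× + (1−cosθ)·[k]×²:
    [+0.98505 -0.17019 +0.02678]
    [+0.12803 +0.82715 +0.54720]
    [-0.11528 -0.53559 +0.83657]
t = (-0.1999, 0.0427, 0.6488) m
M0: Pc = R·M0+t = (-0.31196, +0.11051, +0.60803); u = 559.7·(-0.31196)/0.60803 + 331.0 = 43.8382, v = 490.2·(+0.11051)/0.60803 + 257.3 = 346.3981
M1: Pc = R·M1+t = (-0.12086, +0.13535, +0.58567); u = 559.7·(-0.12086)/0.58567 + 331.0 = 215.4999, v = 490.2·(+0.13535)/0.58567 + 257.3 = 370.5895
M2: Pc = R·M2+t = (-0.08784, -0.02511, +0.68957); u = 559.7·(-0.08784)/0.68957 + 331.0 = 259.7015, v = 490.2·(-0.02511)/0.68957 + 257.3 = 239.4467
M3: Pc = R·M3+t = (-0.27894, -0.04995, +0.71193); u = 559.7·(-0.27894)/0.71193 + 331.0 = 111.7050, v = 490.2·(-0.04995)/0.71193 + 257.3 = 222.9054

c0=(43.84, 346.40) c1=(215.50, 370.59) c2=(259.70, 239.45) c3=(111.70, 222.91)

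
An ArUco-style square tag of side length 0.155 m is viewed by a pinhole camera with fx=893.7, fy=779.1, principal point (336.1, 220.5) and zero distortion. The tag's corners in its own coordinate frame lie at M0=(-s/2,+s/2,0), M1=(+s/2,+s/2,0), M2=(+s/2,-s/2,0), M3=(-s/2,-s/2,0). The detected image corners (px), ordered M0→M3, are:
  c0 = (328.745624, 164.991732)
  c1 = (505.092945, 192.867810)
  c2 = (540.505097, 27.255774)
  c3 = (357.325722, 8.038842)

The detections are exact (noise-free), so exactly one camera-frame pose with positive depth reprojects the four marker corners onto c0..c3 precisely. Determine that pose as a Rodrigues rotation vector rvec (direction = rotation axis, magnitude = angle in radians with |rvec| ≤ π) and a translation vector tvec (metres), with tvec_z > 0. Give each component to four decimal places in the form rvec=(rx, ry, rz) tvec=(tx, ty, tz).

rvec=(0.1104, 0.2950, 0.1779) tvec=(0.0788, -0.1167, 0.7488)

Intrinsics K: fx=893.7, fy=779.1, cx=336.1, cy=220.5
Marker side s = 0.155 m; corners in marker frame (Z=0):
  M0 = (-0.0775, +0.0775, 0)
  M1 = (+0.0775, +0.0775, 0)
  M2 = (+0.0775, -0.0775, 0)
  M3 = (-0.0775, -0.0775, 0)
Detected image corners:
  c0 = (328.745624, 164.991732) px
  c1 = (505.092945, 192.867810) px
  c2 = (540.505097, 27.255774) px
  c3 = (357.325722, 8.038842) px
Planar DLT: solve 8×8 A·h = b for H (H[2,2]=1):
  H  [+998.19587 -128.34262 +430.10076]
  H  [+115.68764 +1057.30919 +99.06671]
  H  [-0.37250 +0.17890 +1.00000]
B = K⁻¹H; ‖b₁‖=1.335408, ‖b₂‖=1.335408; λ = 2/(‖b₁‖+‖b₂‖) = 0.748835, sign → tz>0 ⇒ λ=+0.748835
r₁ = λ·B[:,0] = (+0.94130,+0.19014,-0.27894); r₂ = λ·B[:,1] = (-0.15792,+0.97832,+0.13396)
r₃ = r₁×r₂ = (+0.29837,-0.08205,+0.95092); SVD([r₁ r₂ r₃]) → R = UVᵀ:
  R  [+0.94130 -0.15792 +0.29837]
  R  [+0.19014 +0.97832 -0.08205]
  R  [-0.27894 +0.13396 +0.95092]
t = (+0.07876, -0.11672, +0.74884) m
tr R = 2.870537; θ = arccos((tr R − 1)/2) = 0.361780 rad = 20.728°
axis k = ((R−Rᵀ)₃₂, (R−Rᵀ)₁₃, (R−Rᵀ)₂₁) / (2 sinθ) = (+0.305157, +0.815547, +0.491693)
rvec = θ·k = (+0.110400, +0.295049, +0.177885)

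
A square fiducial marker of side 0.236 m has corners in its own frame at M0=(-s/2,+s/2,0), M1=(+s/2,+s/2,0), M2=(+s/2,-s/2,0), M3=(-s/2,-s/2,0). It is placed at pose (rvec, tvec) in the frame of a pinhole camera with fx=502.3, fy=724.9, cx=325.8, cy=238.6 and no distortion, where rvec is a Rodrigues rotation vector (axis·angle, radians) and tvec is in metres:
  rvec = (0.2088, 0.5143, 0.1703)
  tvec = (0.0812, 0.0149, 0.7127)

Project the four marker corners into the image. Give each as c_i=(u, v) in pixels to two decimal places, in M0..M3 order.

Intrinsics K: fx=502.3, fy=724.9, cx=325.8, cy=238.6
Marker side s = 0.236 m; corners in marker frame (Z=0):
  M0 = (-0.1180, +0.1180, 0)
  M1 = (+0.1180, +0.1180, 0)
  M2 = (+0.1180, -0.1180, 0)
  M3 = (-0.1180, -0.1180, 0)
rvec = (0.2088, 0.5143, 0.1703), |rvec| = θ = 0.58061 rad = 33.266°
Rodrigues: sinθ=0.54853, 1−cosθ=0.16387; R = I + sinθ·[k]× + (1−cosθ)·[k]×²:
    [+0.85732 -0.10869 +0.50317]
    [+0.21309 +0.96471 -0.15469]
    [-0.46860 +0.23984 +0.85023]
t = (0.0812, 0.0149, 0.7127) m
M0: Pc = R·M0+t = (-0.03279, +0.10359, +0.79630); u = 502.3·(-0.03279)/0.79630 + 325.8 = 305.1165, v = 724.9·(+0.10359)/0.79630 + 238.6 = 332.9026
M1: Pc = R·M1+t = (+0.16954, +0.15388, +0.68571); u = 502.3·(+0.16954)/0.68571 + 325.8 = 449.9921, v = 724.9·(+0.15388)/0.68571 + 238.6 = 401.2762
M2: Pc = R·M2+t = (+0.19519, -0.07379, +0.62910); u = 502.3·(+0.19519)/0.62910 + 325.8 = 481.6467, v = 724.9·(-0.07379)/0.62910 + 238.6 = 153.5730
M3: Pc = R·M3+t = (-0.00714, -0.12408, +0.73969); u = 502.3·(-0.00714)/0.73969 + 325.8 = 320.9524, v = 724.9·(-0.12408)/0.73969 + 238.6 = 117.0010

c0=(305.12, 332.90) c1=(449.99, 401.28) c2=(481.65, 153.57) c3=(320.95, 117.00)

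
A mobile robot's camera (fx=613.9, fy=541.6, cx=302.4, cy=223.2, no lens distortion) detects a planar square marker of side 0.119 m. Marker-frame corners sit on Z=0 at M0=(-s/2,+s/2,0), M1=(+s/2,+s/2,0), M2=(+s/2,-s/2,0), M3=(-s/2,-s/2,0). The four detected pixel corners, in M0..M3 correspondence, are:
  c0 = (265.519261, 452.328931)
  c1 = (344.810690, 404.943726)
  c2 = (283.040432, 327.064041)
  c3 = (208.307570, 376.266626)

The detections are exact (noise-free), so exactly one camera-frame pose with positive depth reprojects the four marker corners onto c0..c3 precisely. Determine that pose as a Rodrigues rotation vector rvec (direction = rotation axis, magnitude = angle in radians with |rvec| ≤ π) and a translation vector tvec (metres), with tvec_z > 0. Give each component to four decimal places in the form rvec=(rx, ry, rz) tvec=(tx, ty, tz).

Intrinsics K: fx=613.9, fy=541.6, cx=302.4, cy=223.2
Marker side s = 0.119 m; corners in marker frame (Z=0):
  M0 = (-0.0595, +0.0595, 0)
  M1 = (+0.0595, +0.0595, 0)
  M2 = (+0.0595, -0.0595, 0)
  M3 = (-0.0595, -0.0595, 0)
Detected image corners:
  c0 = (265.519261, 452.328931) px
  c1 = (344.810690, 404.943726) px
  c2 = (283.040432, 327.064041) px
  c3 = (208.307570, 376.266626) px
Planar DLT: solve 8×8 A·h = b for H (H[2,2]=1):
  H  [+552.19352 +435.69057 +274.22144]
  H  [-540.09002 +556.22263 +390.11406]
  H  [-0.34385 -0.23180 +1.00000]
B = K⁻¹H; ‖b₁‖=1.411591, ‖b₂‖=1.411591; λ = 2/(‖b₁‖+‖b₂‖) = 0.708420, sign → tz>0 ⇒ λ=+0.708420
r₁ = λ·B[:,0] = (+0.75720,-0.60606,-0.24359); r₂ = λ·B[:,1] = (+0.58366,+0.79522,-0.16421)
r₃ = r₁×r₂ = (+0.29323,-0.01783,+0.95588); SVD([r₁ r₂ r₃]) → R = UVᵀ:
  R  [+0.75720 +0.58366 +0.29323]
  R  [-0.60606 +0.79522 -0.01783]
  R  [-0.24359 -0.16421 +0.95588]
t = (-0.03252, +0.21833, +0.70842) m
tr R = 2.508299; θ = arccos((tr R − 1)/2) = 0.716438 rad = 41.049°
axis k = ((R−Rᵀ)₃₂, (R−Rᵀ)₁₃, (R−Rᵀ)₂₁) / (2 sinθ) = (-0.111448, +0.408724, -0.905828)
rvec = θ·k = (-0.079846, +0.292826, -0.648970)

rvec=(-0.0798, 0.2928, -0.6490) tvec=(-0.0325, 0.2183, 0.7084)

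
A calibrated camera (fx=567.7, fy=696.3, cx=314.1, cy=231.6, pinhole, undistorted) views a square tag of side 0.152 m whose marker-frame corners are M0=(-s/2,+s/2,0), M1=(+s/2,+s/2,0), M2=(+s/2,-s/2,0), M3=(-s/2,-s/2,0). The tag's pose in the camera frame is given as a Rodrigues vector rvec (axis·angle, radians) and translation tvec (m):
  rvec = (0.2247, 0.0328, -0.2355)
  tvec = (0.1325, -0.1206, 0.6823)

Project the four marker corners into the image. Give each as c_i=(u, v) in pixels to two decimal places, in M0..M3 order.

Intrinsics K: fx=567.7, fy=696.3, cx=314.1, cy=231.6
Marker side s = 0.152 m; corners in marker frame (Z=0):
  M0 = (-0.0760, +0.0760, 0)
  M1 = (+0.0760, +0.0760, 0)
  M2 = (+0.0760, -0.0760, 0)
  M3 = (-0.0760, -0.0760, 0)
rvec = (0.2247, 0.0328, -0.2355), |rvec| = θ = 0.32715 rad = 18.744°
Rodrigues: sinθ=0.32134, 1−cosθ=0.05304; R = I + sinθ·[k]× + (1−cosθ)·[k]×²:
    [+0.97198 +0.23497 +0.00599]
    [-0.22767 +0.94750 -0.22454]
    [-0.05844 +0.21689 +0.97445]
t = (0.1325, -0.1206, 0.6823) m
M0: Pc = R·M0+t = (+0.07649, -0.03129, +0.70322); u = 567.7·(+0.07649)/0.70322 + 314.1 = 375.8467, v = 696.3·(-0.03129)/0.70322 + 231.6 = 200.6206
M1: Pc = R·M1+t = (+0.22423, -0.06589, +0.69434); u = 567.7·(+0.22423)/0.69434 + 314.1 = 497.4314, v = 696.3·(-0.06589)/0.69434 + 231.6 = 165.5210
M2: Pc = R·M2+t = (+0.18851, -0.20991, +0.66138); u = 567.7·(+0.18851)/0.66138 + 314.1 = 475.9123, v = 696.3·(-0.20991)/0.66138 + 231.6 = 10.6027
M3: Pc = R·M3+t = (+0.04077, -0.17531, +0.67026); u = 567.7·(+0.04077)/0.67026 + 314.1 = 348.6327, v = 696.3·(-0.17531)/0.67026 + 231.6 = 49.4820

c0=(375.85, 200.62) c1=(497.43, 165.52) c2=(475.91, 10.60) c3=(348.63, 49.48)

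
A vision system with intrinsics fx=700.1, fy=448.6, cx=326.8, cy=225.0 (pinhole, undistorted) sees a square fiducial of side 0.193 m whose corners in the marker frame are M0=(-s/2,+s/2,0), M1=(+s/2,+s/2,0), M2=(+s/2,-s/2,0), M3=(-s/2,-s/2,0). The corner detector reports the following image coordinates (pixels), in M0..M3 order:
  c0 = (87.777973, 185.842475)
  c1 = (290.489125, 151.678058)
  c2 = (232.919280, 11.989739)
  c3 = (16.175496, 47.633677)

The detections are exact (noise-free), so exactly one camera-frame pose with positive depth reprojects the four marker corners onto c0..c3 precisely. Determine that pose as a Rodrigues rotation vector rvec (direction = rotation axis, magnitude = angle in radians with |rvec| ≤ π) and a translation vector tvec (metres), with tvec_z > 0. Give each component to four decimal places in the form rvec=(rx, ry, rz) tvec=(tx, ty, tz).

Intrinsics K: fx=700.1, fy=448.6, cx=326.8, cy=225.0
Marker side s = 0.193 m; corners in marker frame (Z=0):
  M0 = (-0.0965, +0.0965, 0)
  M1 = (+0.0965, +0.0965, 0)
  M2 = (+0.0965, -0.0965, 0)
  M3 = (-0.0965, -0.0965, 0)
Detected image corners:
  c0 = (87.777973, 185.842475) px
  c1 = (290.489125, 151.678058) px
  c2 = (232.919280, 11.989739) px
  c3 = (16.175496, 47.633677) px
Planar DLT: solve 8×8 A·h = b for H (H[2,2]=1):
  H  [+1090.13283 +387.48175 +158.19216]
  H  [-177.78458 +753.46620 +101.49916]
  H  [+0.02962 +0.33756 +1.00000]
B = K⁻¹H; ‖b₁‖=1.597390, ‖b₂‖=1.597390; λ = 2/(‖b₁‖+‖b₂‖) = 0.626021, sign → tz>0 ⇒ λ=+0.626021
r₁ = λ·B[:,0] = (+0.96613,-0.25740,+0.01855); r₂ = λ·B[:,1] = (+0.24784,+0.94547,+0.21132)
r₃ = r₁×r₂ = (-0.07193,-0.19956,+0.97724); SVD([r₁ r₂ r₃]) → R = UVᵀ:
  R  [+0.96613 +0.24784 -0.07193]
  R  [-0.25740 +0.94547 -0.19956]
  R  [+0.01855 +0.21132 +0.97724]
t = (-0.15077, -0.17235, +0.62602) m
tr R = 2.888842; θ = arccos((tr R − 1)/2) = 0.334967 rad = 19.192°
axis k = ((R−Rᵀ)₃₂, (R−Rᵀ)₁₃, (R−Rᵀ)₂₁) / (2 sinθ) = (+0.624934, -0.137605, -0.768454)
rvec = θ·k = (+0.209332, -0.046093, -0.257407)

rvec=(0.2093, -0.0461, -0.2574) tvec=(-0.1508, -0.1723, 0.6260)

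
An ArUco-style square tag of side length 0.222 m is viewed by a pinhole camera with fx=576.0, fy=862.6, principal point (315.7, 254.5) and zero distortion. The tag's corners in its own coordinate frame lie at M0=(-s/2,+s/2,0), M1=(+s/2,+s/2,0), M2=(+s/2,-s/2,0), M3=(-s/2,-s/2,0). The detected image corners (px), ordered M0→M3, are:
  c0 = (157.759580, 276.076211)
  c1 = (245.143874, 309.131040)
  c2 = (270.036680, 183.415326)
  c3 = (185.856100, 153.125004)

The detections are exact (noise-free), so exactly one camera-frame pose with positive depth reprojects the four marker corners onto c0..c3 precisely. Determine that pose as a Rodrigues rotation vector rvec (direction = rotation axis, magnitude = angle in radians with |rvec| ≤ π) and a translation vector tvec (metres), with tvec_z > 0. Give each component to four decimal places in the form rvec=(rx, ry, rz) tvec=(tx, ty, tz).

Intrinsics K: fx=576.0, fy=862.6, cx=315.7, cy=254.5
Marker side s = 0.222 m; corners in marker frame (Z=0):
  M0 = (-0.1110, +0.1110, 0)
  M1 = (+0.1110, +0.1110, 0)
  M2 = (+0.1110, -0.1110, 0)
  M3 = (-0.1110, -0.1110, 0)
Detected image corners:
  c0 = (157.759580, 276.076211) px
  c1 = (245.143874, 309.131040) px
  c2 = (270.036680, 183.415326) px
  c3 = (185.856100, 153.125004) px
Planar DLT: solve 8×8 A·h = b for H (H[2,2]=1):
  H  [+374.85430 -159.02921 +214.71765]
  H  [+130.30044 +517.47681 +229.06943]
  H  [-0.05312 -0.18464 +1.00000]
B = K⁻¹H; ‖b₁‖=0.702061, ‖b₂‖=0.702061; λ = 2/(‖b₁‖+‖b₂‖) = 1.424377, sign → tz>0 ⇒ λ=+1.424377
r₁ = λ·B[:,0] = (+0.96844,+0.23748,-0.07567); r₂ = λ·B[:,1] = (-0.24912,+0.93208,-0.26299)
r₃ = r₁×r₂ = (+0.00807,+0.27354,+0.96183); SVD([r₁ r₂ r₃]) → R = UVᵀ:
  R  [+0.96844 -0.24912 +0.00807]
  R  [+0.23748 +0.93208 +0.27354]
  R  [-0.07567 -0.26299 +0.96183]
t = (-0.24972, -0.04199, +1.42438) m
tr R = 2.862348; θ = arccos((tr R − 1)/2) = 0.373177 rad = 21.381°
axis k = ((R−Rᵀ)₃₂, (R−Rᵀ)₁₃, (R−Rᵀ)₂₁) / (2 sinθ) = (-0.735835, +0.114840, +0.667352)
rvec = θ·k = (-0.274596, +0.042855, +0.249040)

rvec=(-0.2746, 0.0429, 0.2490) tvec=(-0.2497, -0.0420, 1.4244)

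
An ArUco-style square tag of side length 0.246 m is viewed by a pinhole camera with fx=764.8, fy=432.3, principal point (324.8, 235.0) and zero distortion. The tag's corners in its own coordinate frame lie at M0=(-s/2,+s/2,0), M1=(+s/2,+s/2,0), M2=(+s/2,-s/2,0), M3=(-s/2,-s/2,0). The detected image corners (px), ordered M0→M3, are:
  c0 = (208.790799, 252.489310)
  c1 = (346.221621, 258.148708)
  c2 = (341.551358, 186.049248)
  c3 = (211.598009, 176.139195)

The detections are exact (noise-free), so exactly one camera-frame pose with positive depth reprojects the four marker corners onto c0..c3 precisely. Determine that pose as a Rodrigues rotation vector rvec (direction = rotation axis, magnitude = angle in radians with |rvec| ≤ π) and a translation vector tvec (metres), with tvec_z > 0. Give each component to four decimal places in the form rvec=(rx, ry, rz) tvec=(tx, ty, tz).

Intrinsics K: fx=764.8, fy=432.3, cx=324.8, cy=235.0
Marker side s = 0.246 m; corners in marker frame (Z=0):
  M0 = (-0.1230, +0.1230, 0)
  M1 = (+0.1230, +0.1230, 0)
  M2 = (+0.1230, -0.1230, 0)
  M3 = (-0.1230, -0.1230, 0)
Detected image corners:
  c0 = (208.790799, 252.489310) px
  c1 = (346.221621, 258.148708) px
  c2 = (341.551358, 186.049248) px
  c3 = (211.598009, 176.139195) px
Planar DLT: solve 8×8 A·h = b for H (H[2,2]=1):
  H  [+614.18695 -59.21688 +279.13897]
  H  [+87.93015 +251.45192 +217.28355]
  H  [+0.25683 -0.22915 +1.00000]
B = K⁻¹H; ‖b₁‖=0.742740, ‖b₂‖=0.742740; λ = 2/(‖b₁‖+‖b₂‖) = 1.346367, sign → tz>0 ⇒ λ=+1.346367
r₁ = λ·B[:,0] = (+0.93438,+0.08588,+0.34578); r₂ = λ·B[:,1] = (+0.02678,+0.95084,-0.30852)
r₃ = r₁×r₂ = (-0.35528,+0.29753,+0.88614); SVD([r₁ r₂ r₃]) → R = UVᵀ:
  R  [+0.93438 +0.02678 -0.35528]
  R  [+0.08588 +0.95084 +0.29753]
  R  [+0.34578 -0.30852 +0.88614]
t = (-0.08038, -0.05518, +1.34637) m
tr R = 2.771360; θ = arccos((tr R − 1)/2) = 0.482840 rad = 27.665°
axis k = ((R−Rᵀ)₃₂, (R−Rᵀ)₁₃, (R−Rᵀ)₂₁) / (2 sinθ) = (-0.652656, -0.754976, +0.063650)
rvec = θ·k = (-0.315128, -0.364533, +0.030733)

rvec=(-0.3151, -0.3645, 0.0307) tvec=(-0.0804, -0.0552, 1.3464)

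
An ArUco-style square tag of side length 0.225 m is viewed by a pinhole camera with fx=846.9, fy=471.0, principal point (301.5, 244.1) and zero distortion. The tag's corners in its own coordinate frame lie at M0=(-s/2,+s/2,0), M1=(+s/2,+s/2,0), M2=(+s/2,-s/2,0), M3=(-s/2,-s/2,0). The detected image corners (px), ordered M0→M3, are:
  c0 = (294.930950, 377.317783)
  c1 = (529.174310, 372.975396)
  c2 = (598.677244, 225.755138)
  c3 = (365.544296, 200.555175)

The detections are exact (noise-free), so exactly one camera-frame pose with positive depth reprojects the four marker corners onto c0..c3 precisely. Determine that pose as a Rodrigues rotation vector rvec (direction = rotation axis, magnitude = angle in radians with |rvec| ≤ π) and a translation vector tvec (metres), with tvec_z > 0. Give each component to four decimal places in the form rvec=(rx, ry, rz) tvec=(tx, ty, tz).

Intrinsics K: fx=846.9, fy=471.0, cx=301.5, cy=244.1
Marker side s = 0.225 m; corners in marker frame (Z=0):
  M0 = (-0.1125, +0.1125, 0)
  M1 = (+0.1125, +0.1125, 0)
  M2 = (+0.1125, -0.1125, 0)
  M3 = (-0.1125, -0.1125, 0)
Detected image corners:
  c0 = (294.930950, 377.317783) px
  c1 = (529.174310, 372.975396) px
  c2 = (598.677244, 225.755138) px
  c3 = (365.544296, 200.555175) px
Planar DLT: solve 8×8 A·h = b for H (H[2,2]=1):
  H  [+1394.78356 -213.83101 +456.69411]
  H  [+279.03932 +778.10772 +296.60156]
  H  [+0.79652 +0.21767 +1.00000]
B = K⁻¹H; ‖b₁‖=1.589174, ‖b₂‖=1.589174; λ = 2/(‖b₁‖+‖b₂‖) = 0.629258, sign → tz>0 ⇒ λ=+0.629258
r₁ = λ·B[:,0] = (+0.85791,+0.11304,+0.50122); r₂ = λ·B[:,1] = (-0.20764,+0.96857,+0.13697)
r₃ = r₁×r₂ = (-0.46998,-0.22158,+0.85441); SVD([r₁ r₂ r₃]) → R = UVᵀ:
  R  [+0.85791 -0.20764 -0.46998]
  R  [+0.11304 +0.96857 -0.22158]
  R  [+0.50122 +0.13697 +0.85441]
t = (+0.11531, +0.07014, +0.62926) m
tr R = 2.680888; θ = arccos((tr R − 1)/2) = 0.572694 rad = 32.813°
axis k = ((R−Rᵀ)₃₂, (R−Rᵀ)₁₃, (R−Rᵀ)₂₁) / (2 sinθ) = (+0.330832, -0.896104, +0.295886)
rvec = θ·k = (+0.189466, -0.513193, +0.169452)

rvec=(0.1895, -0.5132, 0.1695) tvec=(0.1153, 0.0701, 0.6293)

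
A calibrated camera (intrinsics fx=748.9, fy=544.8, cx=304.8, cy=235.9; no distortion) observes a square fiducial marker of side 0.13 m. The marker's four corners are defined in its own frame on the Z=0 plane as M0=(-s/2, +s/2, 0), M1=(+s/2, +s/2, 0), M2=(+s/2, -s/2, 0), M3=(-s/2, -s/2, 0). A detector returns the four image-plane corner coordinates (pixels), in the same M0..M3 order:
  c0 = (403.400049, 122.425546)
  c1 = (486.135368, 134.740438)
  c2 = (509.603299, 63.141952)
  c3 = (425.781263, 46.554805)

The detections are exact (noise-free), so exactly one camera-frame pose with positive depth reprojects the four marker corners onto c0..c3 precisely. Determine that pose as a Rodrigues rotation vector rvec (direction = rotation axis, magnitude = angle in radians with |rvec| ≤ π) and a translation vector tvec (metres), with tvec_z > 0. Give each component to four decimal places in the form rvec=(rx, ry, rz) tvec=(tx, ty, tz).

Intrinsics K: fx=748.9, fy=544.8, cx=304.8, cy=235.9
Marker side s = 0.13 m; corners in marker frame (Z=0):
  M0 = (-0.0650, +0.0650, 0)
  M1 = (+0.0650, +0.0650, 0)
  M2 = (+0.0650, -0.0650, 0)
  M3 = (-0.0650, -0.0650, 0)
Detected image corners:
  c0 = (403.400049, 122.425546) px
  c1 = (486.135368, 134.740438) px
  c2 = (509.603299, 63.141952) px
  c3 = (425.781263, 46.554805) px
Planar DLT: solve 8×8 A·h = b for H (H[2,2]=1):
  H  [+824.96462 -79.89171 +457.16635]
  H  [+148.00887 +586.16921 +92.41272]
  H  [+0.40422 +0.21165 +1.00000]
B = K⁻¹H; ‖b₁‖=1.025086, ‖b₂‖=1.025086; λ = 2/(‖b₁‖+‖b₂‖) = 0.975528, sign → tz>0 ⇒ λ=+0.975528
r₁ = λ·B[:,0] = (+0.91412,+0.09428,+0.39433); r₂ = λ·B[:,1] = (-0.18810,+0.96020,+0.20647)
r₃ = r₁×r₂ = (-0.35917,-0.26291,+0.89548); SVD([r₁ r₂ r₃]) → R = UVᵀ:
  R  [+0.91412 -0.18810 -0.35917]
  R  [+0.09428 +0.96020 -0.26291]
  R  [+0.39433 +0.20647 +0.89548]
t = (+0.19847, -0.25693, +0.97553) m
tr R = 2.769798; θ = arccos((tr R − 1)/2) = 0.484519 rad = 27.761°
axis k = ((R−Rᵀ)₃₂, (R−Rᵀ)₁₃, (R−Rᵀ)₂₁) / (2 sinθ) = (+0.503864, -0.808848, +0.303128)
rvec = θ·k = (+0.244132, -0.391902, +0.146871)

rvec=(0.2441, -0.3919, 0.1469) tvec=(0.1985, -0.2569, 0.9755)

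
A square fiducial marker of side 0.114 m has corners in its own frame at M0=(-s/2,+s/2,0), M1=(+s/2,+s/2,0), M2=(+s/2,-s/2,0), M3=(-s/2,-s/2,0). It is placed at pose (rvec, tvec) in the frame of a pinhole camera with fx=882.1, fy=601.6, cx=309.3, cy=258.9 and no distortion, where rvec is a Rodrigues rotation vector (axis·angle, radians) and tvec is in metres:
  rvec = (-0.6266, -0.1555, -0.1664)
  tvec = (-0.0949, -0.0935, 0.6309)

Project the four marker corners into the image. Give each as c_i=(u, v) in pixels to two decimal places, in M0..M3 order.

c0=(100.56, 215.97) c1=(269.00, 205.44) c2=(242.86, 129.48) c3=(90.28, 136.38)

Intrinsics K: fx=882.1, fy=601.6, cx=309.3, cy=258.9
Marker side s = 0.114 m; corners in marker frame (Z=0):
  M0 = (-0.0570, +0.0570, 0)
  M1 = (+0.0570, +0.0570, 0)
  M2 = (+0.0570, -0.0570, 0)
  M3 = (-0.0570, -0.0570, 0)
rvec = (-0.6266, -0.1555, -0.1664), |rvec| = θ = 0.66671 rad = 38.199°
Rodrigues: sinθ=0.61840, 1−cosθ=0.21414; R = I + sinθ·[k]× + (1−cosθ)·[k]×²:
    [+0.97501 +0.20128 -0.09400]
    [-0.10740 +0.79751 +0.59367]
    [+0.19446 -0.56874 +0.79920]
t = (-0.0949, -0.0935, 0.6309) m
M0: Pc = R·M0+t = (-0.13900, -0.04192, +0.58740); u = 882.1·(-0.13900)/0.58740 + 309.3 = 100.5588, v = 601.6·(-0.04192)/0.58740 + 258.9 = 215.9666
M1: Pc = R·M1+t = (-0.02785, -0.05416, +0.60957); u = 882.1·(-0.02785)/0.60957 + 309.3 = 268.9968, v = 601.6·(-0.05416)/0.60957 + 258.9 = 205.4440
M2: Pc = R·M2+t = (-0.05080, -0.14508, +0.67440); u = 882.1·(-0.05080)/0.67440 + 309.3 = 242.8582, v = 601.6·(-0.14508)/0.67440 + 258.9 = 129.4814
M3: Pc = R·M3+t = (-0.16195, -0.13284, +0.65223); u = 882.1·(-0.16195)/0.65223 + 309.3 = 90.2755, v = 601.6·(-0.13284)/0.65223 + 258.9 = 136.3760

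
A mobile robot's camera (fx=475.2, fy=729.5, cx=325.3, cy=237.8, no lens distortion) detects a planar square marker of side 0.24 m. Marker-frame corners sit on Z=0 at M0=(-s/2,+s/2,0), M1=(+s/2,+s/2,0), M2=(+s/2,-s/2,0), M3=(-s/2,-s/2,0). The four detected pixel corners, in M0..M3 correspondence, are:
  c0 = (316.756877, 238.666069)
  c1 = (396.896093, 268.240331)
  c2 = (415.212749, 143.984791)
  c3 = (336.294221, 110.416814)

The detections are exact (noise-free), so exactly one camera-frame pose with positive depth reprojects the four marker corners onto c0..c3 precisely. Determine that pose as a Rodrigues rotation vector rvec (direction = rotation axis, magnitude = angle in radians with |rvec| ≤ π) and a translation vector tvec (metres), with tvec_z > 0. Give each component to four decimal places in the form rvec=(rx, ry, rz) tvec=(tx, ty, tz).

rvec=(-0.0195, -0.1929, 0.2322) tvec=(0.1181, -0.0875, 1.3460)

Intrinsics K: fx=475.2, fy=729.5, cx=325.3, cy=237.8
Marker side s = 0.24 m; corners in marker frame (Z=0):
  M0 = (-0.1200, +0.1200, 0)
  M1 = (+0.1200, +0.1200, 0)
  M2 = (+0.1200, -0.1200, 0)
  M3 = (-0.1200, -0.1200, 0)
Detected image corners:
  c0 = (316.756877, 238.666069) px
  c1 = (396.896093, 268.240331) px
  c2 = (415.212749, 143.984791) px
  c3 = (336.294221, 110.416814) px
Planar DLT: solve 8×8 A·h = b for H (H[2,2]=1):
  H  [+382.45626 -90.08556 +366.99054]
  H  [+158.12656 +520.05868 +190.35826]
  H  [+0.13949 -0.03076 +1.00000]
B = K⁻¹H; ‖b₁‖=0.742942, ‖b₂‖=0.742942; λ = 2/(‖b₁‖+‖b₂‖) = 1.346000, sign → tz>0 ⇒ λ=+1.346000
r₁ = λ·B[:,0] = (+0.95477,+0.23055,+0.18776); r₂ = λ·B[:,1] = (-0.22683,+0.97305,-0.04140)
r₃ = r₁×r₂ = (-0.19224,-0.00306,+0.98134); SVD([r₁ r₂ r₃]) → R = UVᵀ:
  R  [+0.95477 -0.22683 -0.19224]
  R  [+0.23055 +0.97305 -0.00306]
  R  [+0.18776 -0.04140 +0.98134]
t = (+0.11809, -0.08753, +1.34600) m
tr R = 2.909170; θ = arccos((tr R − 1)/2) = 0.302533 rad = 17.334°
axis k = ((R−Rᵀ)₃₂, (R−Rᵀ)₁₃, (R−Rᵀ)₂₁) / (2 sinθ) = (-0.064332, -0.637721, +0.767576)
rvec = θ·k = (-0.019463, -0.192931, +0.232217)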